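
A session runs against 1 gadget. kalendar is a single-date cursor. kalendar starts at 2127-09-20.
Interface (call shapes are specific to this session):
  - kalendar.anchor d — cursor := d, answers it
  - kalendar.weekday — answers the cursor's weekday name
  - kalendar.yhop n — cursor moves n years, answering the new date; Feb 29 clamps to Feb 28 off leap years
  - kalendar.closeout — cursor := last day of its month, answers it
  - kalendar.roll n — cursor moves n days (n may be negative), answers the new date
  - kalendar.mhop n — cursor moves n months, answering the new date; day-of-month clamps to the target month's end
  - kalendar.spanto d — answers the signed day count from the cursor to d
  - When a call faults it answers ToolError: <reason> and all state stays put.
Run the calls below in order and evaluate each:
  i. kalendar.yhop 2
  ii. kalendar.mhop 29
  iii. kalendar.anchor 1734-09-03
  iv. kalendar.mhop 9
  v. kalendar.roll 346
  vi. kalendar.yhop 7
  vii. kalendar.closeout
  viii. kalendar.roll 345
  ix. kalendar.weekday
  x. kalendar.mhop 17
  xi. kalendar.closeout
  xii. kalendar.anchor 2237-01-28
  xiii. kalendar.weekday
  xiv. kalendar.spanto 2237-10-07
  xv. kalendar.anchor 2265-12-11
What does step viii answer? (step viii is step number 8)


Answer: 1744-05-10

Derivation:
Invoking kalendar.yhop passing n: 2, and see 2129-09-20.
Calling kalendar.mhop passing n: 29, and observe 2132-02-20.
I invoke kalendar.anchor passing d: 1734-09-03, which returns 1734-09-03.
Next I call kalendar.mhop passing n: 9, → 1735-06-03.
Next I call kalendar.roll passing n: 346, and observe 1736-05-14.
Next I call kalendar.yhop passing n: 7, → 1743-05-14.
Next I call kalendar.closeout, and see 1743-05-31.
Then kalendar.roll passing n: 345, and observe 1744-05-10.
Then kalendar.weekday, which returns Sunday.
Invoking kalendar.mhop passing n: 17, yielding 1745-10-10.
Then kalendar.closeout, and get 1745-10-31.
Using kalendar.anchor passing d: 2237-01-28, and see 2237-01-28.
Using kalendar.weekday, — result: Saturday.
Calling kalendar.spanto passing d: 2237-10-07, and get 252.
I use kalendar.anchor passing d: 2265-12-11, and see 2265-12-11.


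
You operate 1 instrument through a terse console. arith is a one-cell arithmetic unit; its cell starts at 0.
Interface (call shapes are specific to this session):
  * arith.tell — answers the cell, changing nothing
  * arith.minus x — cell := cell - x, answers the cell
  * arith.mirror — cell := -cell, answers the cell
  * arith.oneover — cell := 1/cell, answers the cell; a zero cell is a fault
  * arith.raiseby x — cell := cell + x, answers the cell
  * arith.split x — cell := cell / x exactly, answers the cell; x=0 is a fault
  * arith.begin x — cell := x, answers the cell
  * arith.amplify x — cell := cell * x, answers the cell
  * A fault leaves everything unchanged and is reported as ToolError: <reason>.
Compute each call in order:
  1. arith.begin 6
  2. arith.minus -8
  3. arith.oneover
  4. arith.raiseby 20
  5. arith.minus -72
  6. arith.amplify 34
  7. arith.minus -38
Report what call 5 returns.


Answer: 1289/14

Derivation:
-> arith.begin(x=6)
<- 6
-> arith.minus(x=-8)
<- 14
-> arith.oneover()
<- 1/14
-> arith.raiseby(x=20)
<- 281/14
-> arith.minus(x=-72)
<- 1289/14
-> arith.amplify(x=34)
<- 21913/7
-> arith.minus(x=-38)
<- 22179/7


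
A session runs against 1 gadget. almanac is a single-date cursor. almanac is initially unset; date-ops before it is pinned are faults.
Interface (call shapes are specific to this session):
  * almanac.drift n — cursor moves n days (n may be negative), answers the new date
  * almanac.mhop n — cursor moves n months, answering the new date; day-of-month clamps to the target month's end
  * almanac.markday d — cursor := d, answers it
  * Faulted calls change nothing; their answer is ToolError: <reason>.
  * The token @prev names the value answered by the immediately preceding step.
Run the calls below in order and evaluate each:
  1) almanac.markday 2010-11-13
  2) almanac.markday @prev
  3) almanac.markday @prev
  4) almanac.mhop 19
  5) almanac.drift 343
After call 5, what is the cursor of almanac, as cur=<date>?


Using almanac.markday with d→2010-11-13, which returns 2010-11-13.
Using almanac.markday with d→@prev, yielding 2010-11-13.
I run almanac.markday with d→@prev, giving 2010-11-13.
I try almanac.mhop with n→19, → 2012-06-13.
Now I run almanac.drift with n→343, and observe 2013-05-22.

Answer: cur=2013-05-22


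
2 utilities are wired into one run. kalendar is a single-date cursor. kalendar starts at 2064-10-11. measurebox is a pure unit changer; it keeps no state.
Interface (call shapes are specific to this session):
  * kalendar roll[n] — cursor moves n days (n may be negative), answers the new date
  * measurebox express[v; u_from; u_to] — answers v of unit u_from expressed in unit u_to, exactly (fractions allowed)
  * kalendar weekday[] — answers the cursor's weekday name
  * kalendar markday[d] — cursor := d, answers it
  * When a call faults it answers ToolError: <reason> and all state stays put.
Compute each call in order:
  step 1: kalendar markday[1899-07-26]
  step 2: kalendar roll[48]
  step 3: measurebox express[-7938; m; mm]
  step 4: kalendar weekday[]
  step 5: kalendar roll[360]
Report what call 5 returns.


Do: kalendar markday[d: 1899-07-26]
See: 1899-07-26
Do: kalendar roll[n: 48]
See: 1899-09-12
Do: measurebox express[v: -7938; u_from: m; u_to: mm]
See: -7938000
Do: kalendar weekday[]
See: Tuesday
Do: kalendar roll[n: 360]
See: 1900-09-07

Answer: 1900-09-07


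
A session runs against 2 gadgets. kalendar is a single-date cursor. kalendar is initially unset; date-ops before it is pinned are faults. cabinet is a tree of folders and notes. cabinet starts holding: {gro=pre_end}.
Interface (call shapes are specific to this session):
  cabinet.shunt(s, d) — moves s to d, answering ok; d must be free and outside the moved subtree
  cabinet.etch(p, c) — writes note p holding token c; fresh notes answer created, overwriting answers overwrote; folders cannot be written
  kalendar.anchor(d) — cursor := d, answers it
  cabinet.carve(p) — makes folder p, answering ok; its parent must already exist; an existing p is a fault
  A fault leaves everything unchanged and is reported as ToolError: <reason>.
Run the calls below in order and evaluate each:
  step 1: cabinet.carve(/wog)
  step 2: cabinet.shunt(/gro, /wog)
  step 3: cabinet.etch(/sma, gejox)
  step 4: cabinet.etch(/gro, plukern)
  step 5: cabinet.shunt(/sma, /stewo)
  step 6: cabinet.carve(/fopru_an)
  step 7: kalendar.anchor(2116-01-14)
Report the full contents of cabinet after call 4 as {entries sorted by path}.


Then cabinet.carve passing /wog, and get ok.
I try cabinet.shunt passing /gro, /wog, — result: ToolError: exists.
Calling cabinet.etch passing /sma, gejox, yielding created.
I invoke cabinet.etch passing /gro, plukern, → overwrote.
Invoking cabinet.shunt passing /sma, /stewo, yielding ok.
I try cabinet.carve passing /fopru_an, yielding ok.
Calling kalendar.anchor passing 2116-01-14, → 2116-01-14.

Answer: {gro=plukern, sma=gejox, wog/}


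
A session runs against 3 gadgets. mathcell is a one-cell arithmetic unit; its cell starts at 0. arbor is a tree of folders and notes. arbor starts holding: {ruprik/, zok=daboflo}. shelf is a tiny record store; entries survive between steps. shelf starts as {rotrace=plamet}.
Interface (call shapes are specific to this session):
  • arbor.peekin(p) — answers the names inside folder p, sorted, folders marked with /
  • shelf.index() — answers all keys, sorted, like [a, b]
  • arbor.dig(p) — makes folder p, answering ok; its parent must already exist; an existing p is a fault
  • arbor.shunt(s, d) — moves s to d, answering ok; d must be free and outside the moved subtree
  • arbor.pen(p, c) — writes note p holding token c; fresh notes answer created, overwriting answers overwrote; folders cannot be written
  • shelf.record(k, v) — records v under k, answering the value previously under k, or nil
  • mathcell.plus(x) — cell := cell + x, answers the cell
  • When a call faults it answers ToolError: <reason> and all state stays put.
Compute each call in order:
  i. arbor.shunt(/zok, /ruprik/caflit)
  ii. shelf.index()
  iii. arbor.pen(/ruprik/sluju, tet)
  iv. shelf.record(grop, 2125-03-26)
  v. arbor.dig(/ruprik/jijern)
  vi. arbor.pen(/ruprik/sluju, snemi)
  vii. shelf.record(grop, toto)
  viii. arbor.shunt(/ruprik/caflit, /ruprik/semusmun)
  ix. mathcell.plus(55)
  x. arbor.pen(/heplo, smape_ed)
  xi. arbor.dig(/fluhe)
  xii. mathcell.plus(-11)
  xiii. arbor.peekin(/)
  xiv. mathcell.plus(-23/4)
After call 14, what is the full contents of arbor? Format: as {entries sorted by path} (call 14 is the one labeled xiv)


! 1. shunt(s→/zok, d→/ruprik/caflit) ~> ok
! 2. index() ~> [rotrace]
! 3. pen(p→/ruprik/sluju, c→tet) ~> created
! 4. record(k→grop, v→2125-03-26) ~> nil
! 5. dig(p→/ruprik/jijern) ~> ok
! 6. pen(p→/ruprik/sluju, c→snemi) ~> overwrote
! 7. record(k→grop, v→toto) ~> 2125-03-26
! 8. shunt(s→/ruprik/caflit, d→/ruprik/semusmun) ~> ok
! 9. plus(x→55) ~> 55
! 10. pen(p→/heplo, c→smape_ed) ~> created
! 11. dig(p→/fluhe) ~> ok
! 12. plus(x→-11) ~> 44
! 13. peekin(p→/) ~> [fluhe/, heplo, ruprik/]
! 14. plus(x→-23/4) ~> 153/4

Answer: {fluhe/, heplo=smape_ed, ruprik/, ruprik/jijern/, ruprik/semusmun=daboflo, ruprik/sluju=snemi}


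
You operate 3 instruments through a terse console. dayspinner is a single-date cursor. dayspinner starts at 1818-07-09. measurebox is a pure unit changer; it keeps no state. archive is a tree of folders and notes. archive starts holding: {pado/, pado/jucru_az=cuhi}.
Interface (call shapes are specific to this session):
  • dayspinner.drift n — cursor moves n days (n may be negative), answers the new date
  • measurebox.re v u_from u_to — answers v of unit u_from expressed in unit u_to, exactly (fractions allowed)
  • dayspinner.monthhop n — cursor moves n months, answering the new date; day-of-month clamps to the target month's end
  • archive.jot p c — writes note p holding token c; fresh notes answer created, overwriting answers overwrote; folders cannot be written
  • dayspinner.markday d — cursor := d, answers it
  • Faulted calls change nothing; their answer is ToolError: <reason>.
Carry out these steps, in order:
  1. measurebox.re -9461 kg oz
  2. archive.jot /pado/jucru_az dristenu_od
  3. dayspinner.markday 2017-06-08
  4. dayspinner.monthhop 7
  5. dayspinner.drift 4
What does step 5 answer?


CALL re[v: -9461; u_from: kg; u_to: oz]
RET  -15137600000000/45359237
CALL jot[p: /pado/jucru_az; c: dristenu_od]
RET  overwrote
CALL markday[d: 2017-06-08]
RET  2017-06-08
CALL monthhop[n: 7]
RET  2018-01-08
CALL drift[n: 4]
RET  2018-01-12

Answer: 2018-01-12


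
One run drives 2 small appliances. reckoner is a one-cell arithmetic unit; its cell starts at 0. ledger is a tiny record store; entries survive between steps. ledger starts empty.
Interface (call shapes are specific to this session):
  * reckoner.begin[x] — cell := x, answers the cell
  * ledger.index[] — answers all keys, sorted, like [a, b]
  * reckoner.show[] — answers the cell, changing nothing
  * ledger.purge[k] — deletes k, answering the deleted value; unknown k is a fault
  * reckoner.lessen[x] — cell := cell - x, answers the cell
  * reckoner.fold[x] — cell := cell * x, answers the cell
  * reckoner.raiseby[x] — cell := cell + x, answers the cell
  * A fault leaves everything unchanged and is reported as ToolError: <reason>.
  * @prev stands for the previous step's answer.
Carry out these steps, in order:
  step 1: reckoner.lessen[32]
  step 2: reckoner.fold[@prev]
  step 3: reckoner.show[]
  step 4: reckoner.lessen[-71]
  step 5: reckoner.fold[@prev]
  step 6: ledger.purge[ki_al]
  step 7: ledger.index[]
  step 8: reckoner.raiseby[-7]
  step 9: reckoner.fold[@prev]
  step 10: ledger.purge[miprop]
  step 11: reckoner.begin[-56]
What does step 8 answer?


Answer: 1199018

Derivation:
! lessen(x=32) : -32
! fold(x=@prev) : 1024
! show() : 1024
! lessen(x=-71) : 1095
! fold(x=@prev) : 1199025
! purge(k=ki_al) : ToolError: no such key ki_al
! index() : []
! raiseby(x=-7) : 1199018
! fold(x=@prev) : 1437644164324
! purge(k=miprop) : ToolError: no such key miprop
! begin(x=-56) : -56


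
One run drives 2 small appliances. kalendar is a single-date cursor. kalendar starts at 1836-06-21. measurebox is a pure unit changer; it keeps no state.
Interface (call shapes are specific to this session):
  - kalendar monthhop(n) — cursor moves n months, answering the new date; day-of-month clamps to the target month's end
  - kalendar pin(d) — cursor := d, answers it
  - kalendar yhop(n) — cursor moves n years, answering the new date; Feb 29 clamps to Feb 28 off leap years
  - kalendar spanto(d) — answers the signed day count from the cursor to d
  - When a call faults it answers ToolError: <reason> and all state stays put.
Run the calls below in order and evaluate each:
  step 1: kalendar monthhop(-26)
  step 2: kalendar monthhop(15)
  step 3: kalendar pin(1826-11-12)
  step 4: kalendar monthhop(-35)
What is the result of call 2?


Answer: 1835-07-21

Derivation:
$ kalendar monthhop n: -26
  1834-04-21
$ kalendar monthhop n: 15
  1835-07-21
$ kalendar pin d: 1826-11-12
  1826-11-12
$ kalendar monthhop n: -35
  1823-12-12


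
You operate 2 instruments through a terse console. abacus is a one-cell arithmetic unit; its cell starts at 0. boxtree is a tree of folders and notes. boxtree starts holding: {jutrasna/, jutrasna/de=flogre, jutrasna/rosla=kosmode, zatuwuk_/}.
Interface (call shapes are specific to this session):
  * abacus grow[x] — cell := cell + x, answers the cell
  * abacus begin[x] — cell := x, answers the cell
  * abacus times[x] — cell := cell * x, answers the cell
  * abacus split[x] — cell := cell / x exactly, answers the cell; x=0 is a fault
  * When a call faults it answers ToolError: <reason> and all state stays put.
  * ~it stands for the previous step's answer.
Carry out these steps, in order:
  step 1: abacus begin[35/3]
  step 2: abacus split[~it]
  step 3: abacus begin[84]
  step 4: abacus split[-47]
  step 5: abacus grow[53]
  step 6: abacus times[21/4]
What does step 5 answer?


Answer: 2407/47

Derivation:
> abacus begin x=35/3
= 35/3
> abacus split x=~it
= 1
> abacus begin x=84
= 84
> abacus split x=-47
= -84/47
> abacus grow x=53
= 2407/47
> abacus times x=21/4
= 50547/188


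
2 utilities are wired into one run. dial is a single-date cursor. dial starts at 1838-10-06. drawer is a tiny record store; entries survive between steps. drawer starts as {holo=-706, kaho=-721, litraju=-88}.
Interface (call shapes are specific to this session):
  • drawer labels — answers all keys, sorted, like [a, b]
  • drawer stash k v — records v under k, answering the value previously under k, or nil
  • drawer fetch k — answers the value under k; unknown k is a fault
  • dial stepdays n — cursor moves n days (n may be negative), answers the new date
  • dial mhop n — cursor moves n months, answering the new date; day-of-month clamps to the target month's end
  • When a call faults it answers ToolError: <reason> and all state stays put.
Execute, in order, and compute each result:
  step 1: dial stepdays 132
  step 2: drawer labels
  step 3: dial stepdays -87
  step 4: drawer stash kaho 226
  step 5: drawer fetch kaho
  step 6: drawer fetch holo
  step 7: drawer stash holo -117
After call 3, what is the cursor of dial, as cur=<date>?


==> dial stepdays(n: 132)
<== 1839-02-15
==> drawer labels()
<== [holo, kaho, litraju]
==> dial stepdays(n: -87)
<== 1838-11-20
==> drawer stash(k: kaho, v: 226)
<== -721
==> drawer fetch(k: kaho)
<== 226
==> drawer fetch(k: holo)
<== -706
==> drawer stash(k: holo, v: -117)
<== -706

Answer: cur=1838-11-20


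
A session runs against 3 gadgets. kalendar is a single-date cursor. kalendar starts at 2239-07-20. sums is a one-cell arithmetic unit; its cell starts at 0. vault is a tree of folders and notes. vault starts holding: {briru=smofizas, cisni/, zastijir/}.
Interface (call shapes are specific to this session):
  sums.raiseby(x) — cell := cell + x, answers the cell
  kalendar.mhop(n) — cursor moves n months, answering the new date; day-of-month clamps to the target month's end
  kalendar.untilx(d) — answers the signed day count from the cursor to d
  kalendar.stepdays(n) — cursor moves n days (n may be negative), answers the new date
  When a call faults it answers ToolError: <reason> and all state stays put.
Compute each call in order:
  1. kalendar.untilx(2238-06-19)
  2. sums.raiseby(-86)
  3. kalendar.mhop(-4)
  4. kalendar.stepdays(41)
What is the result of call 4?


Then untilx with 2238-06-19, and get -396.
I run raiseby with -86, yielding -86.
I try mhop with -4, yielding 2239-03-20.
Now I run stepdays with 41, — result: 2239-04-30.

Answer: 2239-04-30


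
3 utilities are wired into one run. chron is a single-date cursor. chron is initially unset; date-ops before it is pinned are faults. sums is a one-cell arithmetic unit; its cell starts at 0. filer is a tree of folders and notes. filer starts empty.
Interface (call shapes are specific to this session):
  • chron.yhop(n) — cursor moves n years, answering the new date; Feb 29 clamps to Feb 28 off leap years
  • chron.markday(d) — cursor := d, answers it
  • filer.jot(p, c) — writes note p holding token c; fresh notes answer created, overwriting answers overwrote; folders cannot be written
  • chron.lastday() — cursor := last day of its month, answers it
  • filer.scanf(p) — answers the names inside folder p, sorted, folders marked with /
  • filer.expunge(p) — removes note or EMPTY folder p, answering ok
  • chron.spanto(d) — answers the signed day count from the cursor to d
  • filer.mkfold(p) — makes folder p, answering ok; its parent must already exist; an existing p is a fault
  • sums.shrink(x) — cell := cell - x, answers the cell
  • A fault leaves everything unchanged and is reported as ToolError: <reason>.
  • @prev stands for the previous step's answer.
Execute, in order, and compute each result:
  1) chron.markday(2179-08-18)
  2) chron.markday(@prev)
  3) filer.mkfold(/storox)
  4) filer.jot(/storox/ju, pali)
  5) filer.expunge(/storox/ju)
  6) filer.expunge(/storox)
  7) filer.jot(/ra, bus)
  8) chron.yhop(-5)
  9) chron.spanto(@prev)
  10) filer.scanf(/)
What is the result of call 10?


·→ chron.markday(d: 2179-08-18)
·← 2179-08-18
·→ chron.markday(d: @prev)
·← 2179-08-18
·→ filer.mkfold(p: /storox)
·← ok
·→ filer.jot(p: /storox/ju, c: pali)
·← created
·→ filer.expunge(p: /storox/ju)
·← ok
·→ filer.expunge(p: /storox)
·← ok
·→ filer.jot(p: /ra, c: bus)
·← created
·→ chron.yhop(n: -5)
·← 2174-08-18
·→ chron.spanto(d: @prev)
·← 0
·→ filer.scanf(p: /)
·← [ra]

Answer: [ra]


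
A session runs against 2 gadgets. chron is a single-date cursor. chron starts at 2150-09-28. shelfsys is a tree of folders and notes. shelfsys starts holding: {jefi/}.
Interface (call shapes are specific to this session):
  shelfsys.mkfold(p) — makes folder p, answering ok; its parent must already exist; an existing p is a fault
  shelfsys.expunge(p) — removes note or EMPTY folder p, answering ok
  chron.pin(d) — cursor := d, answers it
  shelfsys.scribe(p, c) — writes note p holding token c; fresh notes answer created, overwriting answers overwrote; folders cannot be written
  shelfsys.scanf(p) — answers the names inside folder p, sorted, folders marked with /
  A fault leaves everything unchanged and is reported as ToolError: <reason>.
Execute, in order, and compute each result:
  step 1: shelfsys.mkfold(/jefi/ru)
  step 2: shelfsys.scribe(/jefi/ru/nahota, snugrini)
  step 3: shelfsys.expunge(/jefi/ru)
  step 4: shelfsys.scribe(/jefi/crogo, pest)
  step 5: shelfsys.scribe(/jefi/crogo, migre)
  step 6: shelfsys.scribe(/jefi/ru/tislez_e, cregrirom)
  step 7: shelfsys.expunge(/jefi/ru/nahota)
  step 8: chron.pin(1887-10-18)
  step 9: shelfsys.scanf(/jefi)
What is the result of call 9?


// 1. shelfsys.mkfold(p: /jefi/ru) : ok
// 2. shelfsys.scribe(p: /jefi/ru/nahota, c: snugrini) : created
// 3. shelfsys.expunge(p: /jefi/ru) : ToolError: not empty
// 4. shelfsys.scribe(p: /jefi/crogo, c: pest) : created
// 5. shelfsys.scribe(p: /jefi/crogo, c: migre) : overwrote
// 6. shelfsys.scribe(p: /jefi/ru/tislez_e, c: cregrirom) : created
// 7. shelfsys.expunge(p: /jefi/ru/nahota) : ok
// 8. chron.pin(d: 1887-10-18) : 1887-10-18
// 9. shelfsys.scanf(p: /jefi) : [crogo, ru/]

Answer: [crogo, ru/]


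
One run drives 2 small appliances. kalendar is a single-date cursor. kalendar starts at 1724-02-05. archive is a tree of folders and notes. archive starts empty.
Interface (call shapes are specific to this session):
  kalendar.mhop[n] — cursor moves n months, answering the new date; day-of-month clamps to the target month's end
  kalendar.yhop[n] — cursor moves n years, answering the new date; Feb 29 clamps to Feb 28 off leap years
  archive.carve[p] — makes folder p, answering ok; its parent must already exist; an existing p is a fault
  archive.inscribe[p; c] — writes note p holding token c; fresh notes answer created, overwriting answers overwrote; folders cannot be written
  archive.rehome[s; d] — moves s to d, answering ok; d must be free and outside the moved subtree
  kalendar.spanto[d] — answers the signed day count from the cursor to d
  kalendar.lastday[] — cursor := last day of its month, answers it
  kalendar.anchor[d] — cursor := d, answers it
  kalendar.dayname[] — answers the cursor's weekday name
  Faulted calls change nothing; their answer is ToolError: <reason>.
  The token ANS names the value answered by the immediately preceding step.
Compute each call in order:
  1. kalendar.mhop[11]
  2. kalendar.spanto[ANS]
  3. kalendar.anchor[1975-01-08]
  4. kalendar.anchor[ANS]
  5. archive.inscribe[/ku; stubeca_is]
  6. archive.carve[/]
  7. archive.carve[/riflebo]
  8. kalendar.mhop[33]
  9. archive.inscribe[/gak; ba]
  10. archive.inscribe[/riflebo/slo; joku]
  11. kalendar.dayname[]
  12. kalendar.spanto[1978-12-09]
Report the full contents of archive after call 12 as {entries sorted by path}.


-> mhop(n: 11)
<- 1725-01-05
-> spanto(d: ANS)
<- 0
-> anchor(d: 1975-01-08)
<- 1975-01-08
-> anchor(d: ANS)
<- 1975-01-08
-> inscribe(p: /ku, c: stubeca_is)
<- created
-> carve(p: /)
<- ToolError: exists
-> carve(p: /riflebo)
<- ok
-> mhop(n: 33)
<- 1977-10-08
-> inscribe(p: /gak, c: ba)
<- created
-> inscribe(p: /riflebo/slo, c: joku)
<- created
-> dayname()
<- Saturday
-> spanto(d: 1978-12-09)
<- 427

Answer: {gak=ba, ku=stubeca_is, riflebo/, riflebo/slo=joku}


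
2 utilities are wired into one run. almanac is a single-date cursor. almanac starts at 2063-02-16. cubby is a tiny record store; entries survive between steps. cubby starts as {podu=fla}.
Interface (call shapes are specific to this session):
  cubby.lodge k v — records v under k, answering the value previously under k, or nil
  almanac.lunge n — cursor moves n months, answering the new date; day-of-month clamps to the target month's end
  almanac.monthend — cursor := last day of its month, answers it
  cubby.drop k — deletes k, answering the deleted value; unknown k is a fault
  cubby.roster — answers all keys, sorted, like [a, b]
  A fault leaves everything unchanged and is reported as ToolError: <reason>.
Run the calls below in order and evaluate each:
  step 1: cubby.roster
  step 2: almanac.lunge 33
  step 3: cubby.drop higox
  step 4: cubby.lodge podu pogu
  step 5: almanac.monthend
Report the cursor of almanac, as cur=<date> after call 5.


Act: roster[]
Obs: [podu]
Act: lunge[n→33]
Obs: 2065-11-16
Act: drop[k→higox]
Obs: ToolError: no such key higox
Act: lodge[k→podu; v→pogu]
Obs: fla
Act: monthend[]
Obs: 2065-11-30

Answer: cur=2065-11-30


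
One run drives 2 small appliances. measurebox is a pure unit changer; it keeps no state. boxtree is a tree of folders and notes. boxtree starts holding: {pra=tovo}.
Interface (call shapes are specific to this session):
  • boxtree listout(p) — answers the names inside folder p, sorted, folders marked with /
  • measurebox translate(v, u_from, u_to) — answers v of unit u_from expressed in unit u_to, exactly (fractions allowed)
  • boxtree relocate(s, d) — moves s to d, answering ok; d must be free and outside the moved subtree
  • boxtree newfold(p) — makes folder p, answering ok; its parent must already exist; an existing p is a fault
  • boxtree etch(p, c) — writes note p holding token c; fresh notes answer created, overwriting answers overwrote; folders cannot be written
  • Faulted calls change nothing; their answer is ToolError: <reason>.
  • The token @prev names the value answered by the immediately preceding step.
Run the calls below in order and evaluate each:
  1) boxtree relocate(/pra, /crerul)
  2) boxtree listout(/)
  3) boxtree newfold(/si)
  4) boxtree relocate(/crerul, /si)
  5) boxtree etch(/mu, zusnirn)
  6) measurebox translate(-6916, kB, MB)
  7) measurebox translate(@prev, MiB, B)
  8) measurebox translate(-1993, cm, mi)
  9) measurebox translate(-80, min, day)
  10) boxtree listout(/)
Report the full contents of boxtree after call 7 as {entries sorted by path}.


// boxtree relocate(s=/pra, d=/crerul) == ok
// boxtree listout(p=/) == [crerul]
// boxtree newfold(p=/si) == ok
// boxtree relocate(s=/crerul, d=/si) == ToolError: exists
// boxtree etch(p=/mu, c=zusnirn) == created
// measurebox translate(v=-6916, u_from=kB, u_to=MB) == -1729/250
// measurebox translate(v=@prev, u_from=MiB, u_to=B) == -906493952/125
// measurebox translate(v=-1993, u_from=cm, u_to=mi) == -9965/804672
// measurebox translate(v=-80, u_from=min, u_to=day) == -1/18
// boxtree listout(p=/) == [crerul, mu, si/]

Answer: {crerul=tovo, mu=zusnirn, si/}


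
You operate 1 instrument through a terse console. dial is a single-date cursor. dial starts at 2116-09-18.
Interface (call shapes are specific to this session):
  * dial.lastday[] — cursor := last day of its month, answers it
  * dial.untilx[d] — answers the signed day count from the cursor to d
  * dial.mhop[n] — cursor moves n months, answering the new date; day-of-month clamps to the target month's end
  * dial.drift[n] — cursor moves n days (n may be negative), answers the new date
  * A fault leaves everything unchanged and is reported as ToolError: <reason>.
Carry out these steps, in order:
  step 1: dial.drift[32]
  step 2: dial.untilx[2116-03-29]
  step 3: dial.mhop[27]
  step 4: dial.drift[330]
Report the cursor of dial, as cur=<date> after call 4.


Invoking dial.drift on n=32: 2116-10-20.
Using dial.untilx on d=2116-03-29, and see -205.
I run dial.mhop on n=27, giving 2119-01-20.
Now I run dial.drift on n=330, giving 2119-12-16.

Answer: cur=2119-12-16


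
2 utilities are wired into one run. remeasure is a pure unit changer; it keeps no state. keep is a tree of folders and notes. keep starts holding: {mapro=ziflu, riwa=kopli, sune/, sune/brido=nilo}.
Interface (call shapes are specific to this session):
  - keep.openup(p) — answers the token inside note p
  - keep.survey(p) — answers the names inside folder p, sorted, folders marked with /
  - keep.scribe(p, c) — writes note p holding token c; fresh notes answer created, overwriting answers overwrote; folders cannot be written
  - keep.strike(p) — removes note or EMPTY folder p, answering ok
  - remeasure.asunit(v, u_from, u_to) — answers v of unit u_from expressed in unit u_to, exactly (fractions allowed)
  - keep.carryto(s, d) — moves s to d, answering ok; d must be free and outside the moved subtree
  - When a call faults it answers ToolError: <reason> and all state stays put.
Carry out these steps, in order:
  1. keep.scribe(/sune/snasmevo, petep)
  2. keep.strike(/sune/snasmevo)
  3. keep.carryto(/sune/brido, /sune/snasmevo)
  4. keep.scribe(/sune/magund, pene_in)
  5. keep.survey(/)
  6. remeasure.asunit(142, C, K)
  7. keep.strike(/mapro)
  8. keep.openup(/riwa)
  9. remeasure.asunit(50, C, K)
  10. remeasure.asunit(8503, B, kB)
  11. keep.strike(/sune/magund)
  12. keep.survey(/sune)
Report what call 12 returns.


Invoking keep.scribe passing p: /sune/snasmevo, c: petep, — result: created.
Calling keep.strike passing p: /sune/snasmevo, and see ok.
Then keep.carryto passing s: /sune/brido, d: /sune/snasmevo, and see ok.
I invoke keep.scribe passing p: /sune/magund, c: pene_in, which returns created.
Calling keep.survey passing p: /, → [mapro, riwa, sune/].
I call remeasure.asunit passing v: 142, u_from: C, u_to: K, yielding 8303/20.
I invoke keep.strike passing p: /mapro, yielding ok.
Using keep.openup passing p: /riwa, which returns kopli.
I use remeasure.asunit passing v: 50, u_from: C, u_to: K, and get 6463/20.
Now I run remeasure.asunit passing v: 8503, u_from: B, u_to: kB, giving 8503/1000.
Invoking keep.strike passing p: /sune/magund, which returns ok.
Now I run keep.survey passing p: /sune, and observe [snasmevo].

Answer: [snasmevo]


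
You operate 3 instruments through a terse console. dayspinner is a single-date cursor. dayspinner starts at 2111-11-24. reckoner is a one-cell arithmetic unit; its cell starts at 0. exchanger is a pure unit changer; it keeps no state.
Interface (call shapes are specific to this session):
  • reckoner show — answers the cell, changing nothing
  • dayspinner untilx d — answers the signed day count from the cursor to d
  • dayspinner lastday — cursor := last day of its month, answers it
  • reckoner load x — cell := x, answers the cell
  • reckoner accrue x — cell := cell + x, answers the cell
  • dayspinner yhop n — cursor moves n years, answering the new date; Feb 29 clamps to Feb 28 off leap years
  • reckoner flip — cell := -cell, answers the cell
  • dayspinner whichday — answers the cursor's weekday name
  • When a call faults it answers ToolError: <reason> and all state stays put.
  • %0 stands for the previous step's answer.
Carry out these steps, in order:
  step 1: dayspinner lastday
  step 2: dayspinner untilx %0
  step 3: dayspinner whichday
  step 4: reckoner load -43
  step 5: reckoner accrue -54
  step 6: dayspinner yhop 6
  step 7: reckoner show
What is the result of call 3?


Answer: Monday

Derivation:
Act: dayspinner lastday[]
Obs: 2111-11-30
Act: dayspinner untilx[d→%0]
Obs: 0
Act: dayspinner whichday[]
Obs: Monday
Act: reckoner load[x→-43]
Obs: -43
Act: reckoner accrue[x→-54]
Obs: -97
Act: dayspinner yhop[n→6]
Obs: 2117-11-30
Act: reckoner show[]
Obs: -97


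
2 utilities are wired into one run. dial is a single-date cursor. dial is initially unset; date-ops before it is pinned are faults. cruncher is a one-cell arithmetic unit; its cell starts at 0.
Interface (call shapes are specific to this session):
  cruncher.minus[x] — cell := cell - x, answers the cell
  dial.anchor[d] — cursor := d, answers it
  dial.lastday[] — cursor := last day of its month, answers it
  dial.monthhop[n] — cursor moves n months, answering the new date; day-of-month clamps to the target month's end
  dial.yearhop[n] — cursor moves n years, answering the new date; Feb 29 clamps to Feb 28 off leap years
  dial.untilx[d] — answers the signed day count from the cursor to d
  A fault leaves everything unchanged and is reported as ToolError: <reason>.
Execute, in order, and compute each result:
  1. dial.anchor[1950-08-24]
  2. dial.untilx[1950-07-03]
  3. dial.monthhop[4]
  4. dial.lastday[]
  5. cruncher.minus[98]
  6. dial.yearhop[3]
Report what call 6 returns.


Answer: 1953-12-31

Derivation:
I try dial.anchor on 1950-08-24, and observe 1950-08-24.
I use dial.untilx on 1950-07-03: -52.
Then dial.monthhop on 4, yielding 1950-12-24.
Calling dial.lastday(), yielding 1950-12-31.
I use cruncher.minus on 98, giving -98.
Invoking dial.yearhop on 3, yielding 1953-12-31.


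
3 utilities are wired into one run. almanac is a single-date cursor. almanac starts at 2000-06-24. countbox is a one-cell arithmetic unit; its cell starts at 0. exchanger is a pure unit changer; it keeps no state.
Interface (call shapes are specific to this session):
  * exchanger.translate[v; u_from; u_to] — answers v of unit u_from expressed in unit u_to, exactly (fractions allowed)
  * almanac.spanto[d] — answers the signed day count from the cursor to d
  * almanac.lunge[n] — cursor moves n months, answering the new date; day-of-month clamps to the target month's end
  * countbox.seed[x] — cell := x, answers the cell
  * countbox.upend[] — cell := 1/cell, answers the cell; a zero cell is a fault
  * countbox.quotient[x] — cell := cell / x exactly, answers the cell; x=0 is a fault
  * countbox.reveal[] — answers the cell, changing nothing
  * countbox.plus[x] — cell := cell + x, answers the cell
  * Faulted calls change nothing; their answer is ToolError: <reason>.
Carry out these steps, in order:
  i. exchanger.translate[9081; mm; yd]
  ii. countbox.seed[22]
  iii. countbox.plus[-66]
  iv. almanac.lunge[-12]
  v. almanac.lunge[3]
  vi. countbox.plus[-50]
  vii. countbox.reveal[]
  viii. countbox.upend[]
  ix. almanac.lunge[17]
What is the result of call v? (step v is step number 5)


Then translate(v='9081', u_from='mm', u_to='yd'), and observe 5045/508.
I try seed(x='22'), yielding 22.
I run plus(x='-66'), which returns -44.
I run lunge(n='-12'), giving 1999-06-24.
I invoke lunge(n='3'), → 1999-09-24.
Then plus(x='-50'), — result: -94.
Invoking reveal(), and observe -94.
I call upend(), which returns -1/94.
Now I run lunge(n='17'), and see 2001-02-24.

Answer: 1999-09-24


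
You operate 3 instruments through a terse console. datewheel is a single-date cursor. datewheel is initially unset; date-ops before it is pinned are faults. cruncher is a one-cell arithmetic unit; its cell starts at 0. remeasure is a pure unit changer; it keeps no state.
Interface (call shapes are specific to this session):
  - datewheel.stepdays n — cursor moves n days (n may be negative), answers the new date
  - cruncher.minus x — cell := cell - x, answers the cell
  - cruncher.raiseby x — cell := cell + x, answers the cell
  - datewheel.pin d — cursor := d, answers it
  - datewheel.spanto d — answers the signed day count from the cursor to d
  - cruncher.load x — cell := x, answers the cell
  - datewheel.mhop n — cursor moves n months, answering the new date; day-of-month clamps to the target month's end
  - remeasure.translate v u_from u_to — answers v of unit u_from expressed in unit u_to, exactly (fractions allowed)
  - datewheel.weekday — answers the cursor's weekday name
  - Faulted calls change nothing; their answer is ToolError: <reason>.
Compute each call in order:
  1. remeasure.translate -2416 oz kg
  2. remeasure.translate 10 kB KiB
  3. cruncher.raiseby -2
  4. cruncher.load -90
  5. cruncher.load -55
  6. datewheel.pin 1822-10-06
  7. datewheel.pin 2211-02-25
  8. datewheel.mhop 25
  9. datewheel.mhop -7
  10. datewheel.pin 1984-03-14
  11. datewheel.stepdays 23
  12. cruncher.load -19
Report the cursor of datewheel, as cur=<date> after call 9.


Answer: cur=2212-08-25

Derivation:
! translate(v=-2416, u_from=oz, u_to=kg) => -6849244787/100000000
! translate(v=10, u_from=kB, u_to=KiB) => 625/64
! raiseby(x=-2) => -2
! load(x=-90) => -90
! load(x=-55) => -55
! pin(d=1822-10-06) => 1822-10-06
! pin(d=2211-02-25) => 2211-02-25
! mhop(n=25) => 2213-03-25
! mhop(n=-7) => 2212-08-25
! pin(d=1984-03-14) => 1984-03-14
! stepdays(n=23) => 1984-04-06
! load(x=-19) => -19


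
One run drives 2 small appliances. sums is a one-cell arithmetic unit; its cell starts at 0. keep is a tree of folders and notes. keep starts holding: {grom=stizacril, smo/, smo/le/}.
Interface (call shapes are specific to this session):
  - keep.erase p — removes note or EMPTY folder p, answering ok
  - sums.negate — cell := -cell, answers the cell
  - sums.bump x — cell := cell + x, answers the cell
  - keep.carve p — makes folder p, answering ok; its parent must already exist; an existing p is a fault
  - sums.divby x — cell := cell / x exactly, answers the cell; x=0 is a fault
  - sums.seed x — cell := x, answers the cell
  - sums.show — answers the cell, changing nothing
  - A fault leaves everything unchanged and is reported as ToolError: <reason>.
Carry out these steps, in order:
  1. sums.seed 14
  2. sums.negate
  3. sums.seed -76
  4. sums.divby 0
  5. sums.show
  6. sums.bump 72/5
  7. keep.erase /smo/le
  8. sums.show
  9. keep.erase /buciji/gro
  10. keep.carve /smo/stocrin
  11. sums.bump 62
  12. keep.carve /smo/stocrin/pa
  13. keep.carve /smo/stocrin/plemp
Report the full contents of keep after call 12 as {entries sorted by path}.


→ sums.seed(x=14)
← 14
→ sums.negate()
← -14
→ sums.seed(x=-76)
← -76
→ sums.divby(x=0)
← ToolError: division by zero
→ sums.show()
← -76
→ sums.bump(x=72/5)
← -308/5
→ keep.erase(p=/smo/le)
← ok
→ sums.show()
← -308/5
→ keep.erase(p=/buciji/gro)
← ToolError: not found
→ keep.carve(p=/smo/stocrin)
← ok
→ sums.bump(x=62)
← 2/5
→ keep.carve(p=/smo/stocrin/pa)
← ok
→ keep.carve(p=/smo/stocrin/plemp)
← ok

Answer: {grom=stizacril, smo/, smo/stocrin/, smo/stocrin/pa/}


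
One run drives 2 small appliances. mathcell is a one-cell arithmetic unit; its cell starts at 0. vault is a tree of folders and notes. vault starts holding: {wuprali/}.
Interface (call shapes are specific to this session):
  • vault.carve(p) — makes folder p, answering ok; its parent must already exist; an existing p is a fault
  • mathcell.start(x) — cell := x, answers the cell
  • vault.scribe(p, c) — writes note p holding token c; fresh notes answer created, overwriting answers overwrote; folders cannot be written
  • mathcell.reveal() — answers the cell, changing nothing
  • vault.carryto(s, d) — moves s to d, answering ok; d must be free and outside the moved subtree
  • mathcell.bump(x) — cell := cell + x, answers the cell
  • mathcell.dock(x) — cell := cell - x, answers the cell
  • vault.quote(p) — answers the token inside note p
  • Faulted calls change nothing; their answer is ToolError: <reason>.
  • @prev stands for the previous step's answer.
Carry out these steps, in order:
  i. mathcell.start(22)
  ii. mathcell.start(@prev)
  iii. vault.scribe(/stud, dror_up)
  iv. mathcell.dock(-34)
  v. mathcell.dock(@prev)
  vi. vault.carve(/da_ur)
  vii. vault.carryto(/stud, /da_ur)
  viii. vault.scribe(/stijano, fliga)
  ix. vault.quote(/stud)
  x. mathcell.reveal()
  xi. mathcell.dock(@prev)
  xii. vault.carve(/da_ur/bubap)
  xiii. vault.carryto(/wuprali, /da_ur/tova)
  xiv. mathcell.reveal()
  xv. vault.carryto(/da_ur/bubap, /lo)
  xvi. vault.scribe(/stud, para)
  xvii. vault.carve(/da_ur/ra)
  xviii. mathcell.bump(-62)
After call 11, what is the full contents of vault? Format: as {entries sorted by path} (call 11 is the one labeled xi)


Answer: {da_ur/, stijano=fliga, stud=dror_up, wuprali/}

Derivation:
Next I call mathcell.start on 22, yielding 22.
Calling mathcell.start on @prev, giving 22.
Now I run vault.scribe on /stud, dror_up, giving created.
Invoking mathcell.dock on -34, — result: 56.
Then mathcell.dock on @prev, yielding 0.
Using vault.carve on /da_ur, which returns ok.
Using vault.carryto on /stud, /da_ur, → ToolError: exists.
Now I run vault.scribe on /stijano, fliga, giving created.
I call vault.quote on /stud, giving dror_up.
Calling mathcell.reveal(), and get 0.
I invoke mathcell.dock on @prev: 0.
Calling vault.carve on /da_ur/bubap, and observe ok.
Using vault.carryto on /wuprali, /da_ur/tova, giving ok.
I call mathcell.reveal, and get 0.
Invoking vault.carryto on /da_ur/bubap, /lo, giving ok.
Using vault.scribe on /stud, para, and get overwrote.
Now I run vault.carve on /da_ur/ra, giving ok.
I try mathcell.bump on -62, — result: -62.


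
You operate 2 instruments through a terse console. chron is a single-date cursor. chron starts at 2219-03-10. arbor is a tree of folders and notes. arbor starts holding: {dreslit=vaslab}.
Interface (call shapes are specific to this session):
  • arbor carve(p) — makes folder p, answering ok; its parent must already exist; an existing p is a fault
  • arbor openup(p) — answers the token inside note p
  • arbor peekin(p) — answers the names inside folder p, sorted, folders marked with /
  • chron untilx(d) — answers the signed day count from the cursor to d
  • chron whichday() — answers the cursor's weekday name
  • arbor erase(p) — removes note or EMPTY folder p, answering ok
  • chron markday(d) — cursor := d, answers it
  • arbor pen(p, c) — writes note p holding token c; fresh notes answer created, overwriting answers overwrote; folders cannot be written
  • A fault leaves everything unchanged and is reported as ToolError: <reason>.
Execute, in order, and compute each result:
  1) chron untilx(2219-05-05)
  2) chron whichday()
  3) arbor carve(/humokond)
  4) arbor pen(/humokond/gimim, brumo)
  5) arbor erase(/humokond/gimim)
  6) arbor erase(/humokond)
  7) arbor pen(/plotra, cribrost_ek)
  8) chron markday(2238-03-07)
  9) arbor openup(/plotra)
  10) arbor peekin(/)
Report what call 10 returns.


Answer: [dreslit, plotra]

Derivation:
-> chron untilx(2219-05-05)
<- 56
-> chron whichday()
<- Wednesday
-> arbor carve(/humokond)
<- ok
-> arbor pen(/humokond/gimim, brumo)
<- created
-> arbor erase(/humokond/gimim)
<- ok
-> arbor erase(/humokond)
<- ok
-> arbor pen(/plotra, cribrost_ek)
<- created
-> chron markday(2238-03-07)
<- 2238-03-07
-> arbor openup(/plotra)
<- cribrost_ek
-> arbor peekin(/)
<- [dreslit, plotra]
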